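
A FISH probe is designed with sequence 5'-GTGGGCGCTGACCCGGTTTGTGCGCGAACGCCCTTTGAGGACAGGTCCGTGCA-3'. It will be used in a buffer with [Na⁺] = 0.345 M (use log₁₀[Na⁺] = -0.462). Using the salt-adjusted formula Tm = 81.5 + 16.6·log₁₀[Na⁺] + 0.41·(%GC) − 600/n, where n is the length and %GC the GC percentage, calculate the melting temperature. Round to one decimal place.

Length n = 53. Scanning the sequence gives G=20, T=11, A=7, C=15.
G+C = 35, so %GC = 35/53 × 100 = 66.038%
Salt term: 16.6 × (-0.462) = -7.669
GC term: 0.41 × 66.038 = 27.076; length term: −600/53 = −11.321
Tm = 81.5 + (-7.669) + 27.076 − 11.321 = 89.586 → 89.6°C

89.6°C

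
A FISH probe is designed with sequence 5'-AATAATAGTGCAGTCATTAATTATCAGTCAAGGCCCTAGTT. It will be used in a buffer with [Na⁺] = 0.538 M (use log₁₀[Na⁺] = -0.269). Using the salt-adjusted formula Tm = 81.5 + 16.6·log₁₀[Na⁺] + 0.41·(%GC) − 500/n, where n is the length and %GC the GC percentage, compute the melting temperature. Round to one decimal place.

Length n = 41. Base counts: G=7, C=7, A=14, T=13
G+C = 14, so %GC = 14/41 × 100 = 34.146%
Salt term: 16.6 × (-0.269) = -4.465
GC term: 0.41 × 34.146 = 14; length term: −500/41 = −12.195
Tm = 81.5 + (-4.465) + 14 − 12.195 = 78.84 → 78.8°C

78.8°C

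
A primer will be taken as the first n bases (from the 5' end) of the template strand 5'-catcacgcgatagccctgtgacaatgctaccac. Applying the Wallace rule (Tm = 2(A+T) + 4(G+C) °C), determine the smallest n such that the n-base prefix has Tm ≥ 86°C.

First 27 bases: CATCACGCGATAGCCCTGTGACAATGC → Tm = 84°C (< 86°C)
First 28 bases: CATCACGCGATAGCCCTGTGACAATGCT → Tm = 86°C (≥ 86°C)
Each additional base adds 2°C (A/T) or 4°C (G/C), so Tm is non-decreasing in n; n = 28 is the first length to reach 86°C.

n = 28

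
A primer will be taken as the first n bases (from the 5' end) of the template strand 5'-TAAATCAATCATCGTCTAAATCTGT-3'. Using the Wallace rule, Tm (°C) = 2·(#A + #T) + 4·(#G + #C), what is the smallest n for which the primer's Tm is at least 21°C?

n = 10

First 9 bases: TAAATCAAT → Tm = 20°C (< 21°C)
First 10 bases: TAAATCAATC → Tm = 24°C (≥ 21°C)
Since every base adds ≥2°C, Tm only increases with n, so the threshold is first crossed at n = 10.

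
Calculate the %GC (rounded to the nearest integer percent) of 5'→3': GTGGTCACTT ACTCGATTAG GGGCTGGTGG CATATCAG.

Counting bases: G=13, C=7, A=7, T=11
G+C = 13 + 7 = 20 out of 38 bases
%GC = 20/38 × 100 = 52.63% ≈ 53%

53%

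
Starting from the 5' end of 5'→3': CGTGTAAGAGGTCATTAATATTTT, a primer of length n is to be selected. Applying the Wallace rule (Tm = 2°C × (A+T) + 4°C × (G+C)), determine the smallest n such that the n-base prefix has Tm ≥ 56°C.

First 20 bases: CGTGTAAGAGGTCATTAATA → Tm = 54°C (< 56°C)
First 21 bases: CGTGTAAGAGGTCATTAATAT → Tm = 56°C (≥ 56°C)
Each additional base adds 2°C (A/T) or 4°C (G/C), so Tm is non-decreasing in n; n = 21 is the first length to reach 56°C.

n = 21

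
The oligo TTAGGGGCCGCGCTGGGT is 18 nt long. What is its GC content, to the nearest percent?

G=9, A=1, C=4, T=4
G+C = 9 + 4 = 13 out of 18 bases
%GC = 13/18 × 100 = 72.22% ≈ 72%

72%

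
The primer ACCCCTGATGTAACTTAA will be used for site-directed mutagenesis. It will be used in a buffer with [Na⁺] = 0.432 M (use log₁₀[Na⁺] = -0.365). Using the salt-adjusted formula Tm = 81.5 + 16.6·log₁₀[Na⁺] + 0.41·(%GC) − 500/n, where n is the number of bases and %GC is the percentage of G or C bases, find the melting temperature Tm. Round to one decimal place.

Length n = 18. Scanning the sequence gives A=6, G=2, T=5, C=5.
G+C = 7, so %GC = 7/18 × 100 = 38.889%
Salt term: 16.6 × (-0.365) = -6.059
GC term: 0.41 × 38.889 = 15.944; length term: −500/18 = −27.778
Tm = 81.5 + (-6.059) + 15.944 − 27.778 = 63.607 → 63.6°C

63.6°C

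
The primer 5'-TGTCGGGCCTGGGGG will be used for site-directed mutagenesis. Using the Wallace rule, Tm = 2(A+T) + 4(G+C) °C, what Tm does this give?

54°C

Base counts: G=9, C=3, A=0, T=3
A+T = 3, G+C = 12
Tm = 2(3) + 4(12) = 6 + 48 = 54°C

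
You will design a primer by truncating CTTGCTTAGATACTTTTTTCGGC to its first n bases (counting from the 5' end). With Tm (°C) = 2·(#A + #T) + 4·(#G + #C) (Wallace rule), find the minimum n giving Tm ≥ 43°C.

n = 17

First 16 bases: CTTGCTTAGATACTTT → Tm = 42°C (< 43°C)
First 17 bases: CTTGCTTAGATACTTTT → Tm = 44°C (≥ 43°C)
Each additional base adds 2°C (A/T) or 4°C (G/C), so Tm is non-decreasing in n; n = 17 is the first length to reach 43°C.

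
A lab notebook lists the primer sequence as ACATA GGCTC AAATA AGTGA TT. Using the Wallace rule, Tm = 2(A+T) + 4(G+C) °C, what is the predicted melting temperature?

Base counts: C=3, G=4, A=9, T=6
A+T = 15, G+C = 7
Tm = 2×15 + 4×7 = 58°C

58°C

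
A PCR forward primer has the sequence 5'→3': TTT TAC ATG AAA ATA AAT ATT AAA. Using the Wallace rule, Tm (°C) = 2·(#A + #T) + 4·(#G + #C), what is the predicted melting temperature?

A=13, C=1, T=9, G=1
A+T = 22, G+C = 2
Tm = 2×22 + 4×2 = 52°C

52°C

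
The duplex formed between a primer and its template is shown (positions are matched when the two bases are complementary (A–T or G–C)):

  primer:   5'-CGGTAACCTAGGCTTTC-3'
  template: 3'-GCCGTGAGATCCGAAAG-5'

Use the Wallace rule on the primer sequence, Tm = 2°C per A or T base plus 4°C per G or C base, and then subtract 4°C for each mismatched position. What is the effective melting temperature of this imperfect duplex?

Primer base counts: A=3, T=5, G=4, C=5 → A+T=8, G+C=9
Perfect-match Tm = 2(8) + 4(9) = 16 + 36 = 52°C
Mismatches (positions where the bases are not complementary): 3 (at positions 4, 6, 7)
Effective Tm = 52 − 3×4 = 52 − 12 = 40°C

40°C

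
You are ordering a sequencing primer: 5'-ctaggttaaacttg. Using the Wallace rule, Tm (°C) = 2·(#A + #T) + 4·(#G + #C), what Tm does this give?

Base counts: G=3, T=5, A=4, C=2
So N_AT = 9 and N_GC = 5.
Tm = 2(9) + 4(5) = 18 + 20 = 38°C

38°C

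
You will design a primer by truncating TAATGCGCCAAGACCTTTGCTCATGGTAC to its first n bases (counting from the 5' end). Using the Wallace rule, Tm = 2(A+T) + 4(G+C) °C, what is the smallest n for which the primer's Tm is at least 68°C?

First 22 bases: TAATGCGCCAAGACCTTTGCTC → Tm = 66°C (< 68°C)
First 23 bases: TAATGCGCCAAGACCTTTGCTCA → Tm = 68°C (≥ 68°C)
Since every base adds ≥2°C, Tm only increases with n, so the threshold is first crossed at n = 23.

n = 23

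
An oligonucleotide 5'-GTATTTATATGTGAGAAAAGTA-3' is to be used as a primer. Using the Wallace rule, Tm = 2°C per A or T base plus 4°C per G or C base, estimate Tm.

54°C

Counting bases: T=8, G=5, C=0, A=9
AT pairs contribute 17, GC pairs contribute 5.
Tm = 4·5 + 2·17 = 20 + 34 = 54°C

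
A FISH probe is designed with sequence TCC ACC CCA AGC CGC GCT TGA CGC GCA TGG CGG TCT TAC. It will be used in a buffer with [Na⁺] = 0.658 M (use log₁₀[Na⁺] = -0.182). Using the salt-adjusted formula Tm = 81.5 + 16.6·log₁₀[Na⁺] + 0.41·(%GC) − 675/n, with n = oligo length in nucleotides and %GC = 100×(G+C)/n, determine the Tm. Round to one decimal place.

88.5°C

Length n = 39. Counting bases: G=10, A=6, C=16, T=7
G+C = 26, so %GC = 26/39 × 100 = 66.667%
Salt term: 16.6 × (-0.182) = -3.021
GC term: 0.41 × 66.667 = 27.333; length term: −675/39 = −17.308
Tm = 81.5 + (-3.021) + 27.333 − 17.308 = 88.504 → 88.5°C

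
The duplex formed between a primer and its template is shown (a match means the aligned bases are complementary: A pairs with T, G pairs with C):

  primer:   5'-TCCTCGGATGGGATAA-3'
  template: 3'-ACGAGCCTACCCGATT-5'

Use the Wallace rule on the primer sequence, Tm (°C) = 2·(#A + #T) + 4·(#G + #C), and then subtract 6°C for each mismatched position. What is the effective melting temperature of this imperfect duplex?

36°C

Primer base counts: A=4, T=4, G=5, C=3 → A+T=8, G+C=8
Perfect-match Tm = 2(8) + 4(8) = 16 + 32 = 48°C
Mismatches (positions where the bases are not complementary): 2 (at positions 2, 13)
Effective Tm = 48 − 2×6 = 48 − 12 = 36°C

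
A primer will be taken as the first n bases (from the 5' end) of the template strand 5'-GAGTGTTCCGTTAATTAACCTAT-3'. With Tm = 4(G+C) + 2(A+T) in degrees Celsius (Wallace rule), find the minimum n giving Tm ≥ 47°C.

n = 18

First 17 bases: GAGTGTTCCGTTAATTA → Tm = 46°C (< 47°C)
First 18 bases: GAGTGTTCCGTTAATTAA → Tm = 48°C (≥ 47°C)
Since every base adds ≥2°C, Tm only increases with n, so the threshold is first crossed at n = 18.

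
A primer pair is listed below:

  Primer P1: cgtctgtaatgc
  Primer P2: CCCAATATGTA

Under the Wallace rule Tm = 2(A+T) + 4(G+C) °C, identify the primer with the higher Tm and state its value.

Primer P1, 36°C

Primer P1: A+T=6, G+C=6 → Tm = 2(6)+4(6) = 36°C
Primer P2: A+T=7, G+C=4 → Tm = 2(7)+4(4) = 30°C
36°C vs 30°C → primer P1 is higher.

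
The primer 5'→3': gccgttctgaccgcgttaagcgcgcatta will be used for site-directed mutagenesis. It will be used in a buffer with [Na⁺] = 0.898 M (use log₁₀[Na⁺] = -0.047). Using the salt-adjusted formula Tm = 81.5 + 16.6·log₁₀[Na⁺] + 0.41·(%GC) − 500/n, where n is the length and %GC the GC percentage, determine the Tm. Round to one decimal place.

87.5°C

Length n = 29. Base counts: T=7, A=5, G=8, C=9
G+C = 17, so %GC = 17/29 × 100 = 58.621%
Salt term: 16.6 × (-0.047) = -0.78
GC term: 0.41 × 58.621 = 24.035; length term: −500/29 = −17.241
Tm = 81.5 + (-0.78) + 24.035 − 17.241 = 87.514 → 87.5°C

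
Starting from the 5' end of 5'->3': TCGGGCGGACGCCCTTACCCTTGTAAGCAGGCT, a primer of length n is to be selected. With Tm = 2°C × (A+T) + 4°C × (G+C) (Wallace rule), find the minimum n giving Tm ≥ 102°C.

n = 31

First 30 bases: TCGGGCGGACGCCCTTACCCTTGTAAGCAG → Tm = 98°C (< 102°C)
First 31 bases: TCGGGCGGACGCCCTTACCCTTGTAAGCAGG → Tm = 102°C (≥ 102°C)
Each additional base adds 2°C (A/T) or 4°C (G/C), so Tm is non-decreasing in n; n = 31 is the first length to reach 102°C.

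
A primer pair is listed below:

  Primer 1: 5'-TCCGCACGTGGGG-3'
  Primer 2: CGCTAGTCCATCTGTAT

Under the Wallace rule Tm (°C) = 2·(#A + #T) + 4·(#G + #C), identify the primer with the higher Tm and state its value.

Primer 2, 50°C

Primer 1: A+T=3, G+C=10 → Tm = 2(3)+4(10) = 46°C
Primer 2: A+T=9, G+C=8 → Tm = 2(9)+4(8) = 50°C
46°C vs 50°C → primer 2 is higher.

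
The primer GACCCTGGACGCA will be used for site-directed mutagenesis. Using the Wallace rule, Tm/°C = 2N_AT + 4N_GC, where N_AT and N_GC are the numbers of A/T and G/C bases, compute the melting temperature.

A=3, C=5, G=4, T=1
So N_AT = 4 and N_GC = 9.
Tm = 2(4) + 4(9) = 8 + 36 = 44°C

44°C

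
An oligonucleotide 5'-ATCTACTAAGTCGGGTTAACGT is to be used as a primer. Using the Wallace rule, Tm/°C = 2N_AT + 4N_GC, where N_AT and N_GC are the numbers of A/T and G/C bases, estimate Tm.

Counting bases: G=5, A=6, T=7, C=4
So N_AT = 13 and N_GC = 9.
Tm = 2×13 + 4×9 = 62°C

62°C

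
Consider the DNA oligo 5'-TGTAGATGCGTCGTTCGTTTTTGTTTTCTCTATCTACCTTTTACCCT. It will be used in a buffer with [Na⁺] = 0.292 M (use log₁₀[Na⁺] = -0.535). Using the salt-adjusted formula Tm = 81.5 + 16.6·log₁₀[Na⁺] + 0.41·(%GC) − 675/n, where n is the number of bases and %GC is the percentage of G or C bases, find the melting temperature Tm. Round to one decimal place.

Length n = 47. T=24, C=11, G=7, A=5
G+C = 18, so %GC = 18/47 × 100 = 38.298%
Salt term: 16.6 × (-0.535) = -8.881
GC term: 0.41 × 38.298 = 15.702; length term: −675/47 = −14.362
Tm = 81.5 + (-8.881) + 15.702 − 14.362 = 73.959 → 74.0°C

74.0°C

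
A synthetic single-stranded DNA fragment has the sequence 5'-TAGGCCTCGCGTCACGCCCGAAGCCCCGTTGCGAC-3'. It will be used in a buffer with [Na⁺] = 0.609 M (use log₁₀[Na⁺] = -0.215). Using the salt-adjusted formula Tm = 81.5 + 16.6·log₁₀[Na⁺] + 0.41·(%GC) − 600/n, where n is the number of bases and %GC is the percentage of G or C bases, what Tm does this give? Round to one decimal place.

Length n = 35. Base counts: A=5, C=15, T=5, G=10
G+C = 25, so %GC = 25/35 × 100 = 71.429%
Salt term: 16.6 × (-0.215) = -3.569
GC term: 0.41 × 71.429 = 29.286; length term: −600/35 = −17.143
Tm = 81.5 + (-3.569) + 29.286 − 17.143 = 90.074 → 90.1°C

90.1°C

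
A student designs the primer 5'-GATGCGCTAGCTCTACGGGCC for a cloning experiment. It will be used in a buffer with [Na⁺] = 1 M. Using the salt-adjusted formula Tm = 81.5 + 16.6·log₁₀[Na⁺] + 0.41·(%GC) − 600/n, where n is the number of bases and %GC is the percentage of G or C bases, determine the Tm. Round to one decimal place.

Length n = 21. Counting bases: G=7, C=7, T=4, A=3
G+C = 14, so %GC = 14/21 × 100 = 66.667%
Salt term: 16.6 × (0) = 0
GC term: 0.41 × 66.667 = 27.333; length term: −600/21 = −28.571
Tm = 81.5 + (0) + 27.333 − 28.571 = 80.262 → 80.3°C

80.3°C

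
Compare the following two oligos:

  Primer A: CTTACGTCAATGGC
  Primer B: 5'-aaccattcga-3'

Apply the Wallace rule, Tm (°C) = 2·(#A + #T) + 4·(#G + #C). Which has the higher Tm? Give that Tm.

Primer A: A+T=7, G+C=7 → Tm = 2(7)+4(7) = 42°C
Primer B: A+T=6, G+C=4 → Tm = 2(6)+4(4) = 28°C
42°C vs 28°C → primer A is higher.

Primer A, 42°C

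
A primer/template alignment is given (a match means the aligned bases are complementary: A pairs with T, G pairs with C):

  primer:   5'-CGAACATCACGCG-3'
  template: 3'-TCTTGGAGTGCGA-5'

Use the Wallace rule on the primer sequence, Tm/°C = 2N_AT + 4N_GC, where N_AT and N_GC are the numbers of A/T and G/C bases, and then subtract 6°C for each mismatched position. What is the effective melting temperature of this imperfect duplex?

Primer base counts: A=4, T=1, G=3, C=5 → A+T=5, G+C=8
Perfect-match Tm = 2(5) + 4(8) = 10 + 32 = 42°C
Mismatches (positions where the bases are not complementary): 3 (at positions 1, 6, 13)
Effective Tm = 42 − 3×6 = 42 − 18 = 24°C

24°C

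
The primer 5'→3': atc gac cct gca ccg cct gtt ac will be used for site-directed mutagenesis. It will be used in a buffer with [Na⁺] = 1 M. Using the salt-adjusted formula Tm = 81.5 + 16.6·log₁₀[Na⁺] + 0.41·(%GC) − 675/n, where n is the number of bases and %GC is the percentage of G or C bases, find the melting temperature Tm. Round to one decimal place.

77.1°C

Length n = 23. Counting bases: T=5, A=4, G=4, C=10
G+C = 14, so %GC = 14/23 × 100 = 60.87%
Salt term: 16.6 × (0) = 0
GC term: 0.41 × 60.87 = 24.957; length term: −675/23 = −29.348
Tm = 81.5 + (0) + 24.957 − 29.348 = 77.109 → 77.1°C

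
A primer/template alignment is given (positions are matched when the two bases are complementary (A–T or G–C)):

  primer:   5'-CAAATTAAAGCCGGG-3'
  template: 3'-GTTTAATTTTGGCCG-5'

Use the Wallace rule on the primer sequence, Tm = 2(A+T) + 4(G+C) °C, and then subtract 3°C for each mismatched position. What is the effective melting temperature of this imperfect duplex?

38°C

Primer base counts: A=6, T=2, G=4, C=3 → A+T=8, G+C=7
Perfect-match Tm = 2(8) + 4(7) = 16 + 28 = 44°C
Mismatches (positions where the bases are not complementary): 2 (at positions 10, 15)
Effective Tm = 44 − 2×3 = 44 − 6 = 38°C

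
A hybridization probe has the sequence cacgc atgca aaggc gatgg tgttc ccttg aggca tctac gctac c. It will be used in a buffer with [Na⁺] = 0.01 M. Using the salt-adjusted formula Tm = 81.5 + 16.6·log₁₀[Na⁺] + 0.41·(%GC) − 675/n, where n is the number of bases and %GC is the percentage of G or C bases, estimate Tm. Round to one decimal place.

56.8°C

Length n = 46. Counting bases: C=14, A=10, G=12, T=10
G+C = 26, so %GC = 26/46 × 100 = 56.522%
Salt term: 16.6 × (-2) = -33.2
GC term: 0.41 × 56.522 = 23.174; length term: −675/46 = −14.674
Tm = 81.5 + (-33.2) + 23.174 − 14.674 = 56.8 → 56.8°C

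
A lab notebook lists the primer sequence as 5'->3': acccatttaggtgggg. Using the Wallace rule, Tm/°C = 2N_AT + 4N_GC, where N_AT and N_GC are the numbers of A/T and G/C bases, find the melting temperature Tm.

Counting bases: G=6, C=3, T=4, A=3
AT pairs contribute 7, GC pairs contribute 9.
Tm = 4·9 + 2·7 = 36 + 14 = 50°C

50°C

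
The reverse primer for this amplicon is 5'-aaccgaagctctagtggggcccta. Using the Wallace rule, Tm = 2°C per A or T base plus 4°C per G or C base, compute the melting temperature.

G=7, C=7, A=6, T=4
AT pairs contribute 10, GC pairs contribute 14.
Tm = 2×10 + 4×14 = 76°C

76°C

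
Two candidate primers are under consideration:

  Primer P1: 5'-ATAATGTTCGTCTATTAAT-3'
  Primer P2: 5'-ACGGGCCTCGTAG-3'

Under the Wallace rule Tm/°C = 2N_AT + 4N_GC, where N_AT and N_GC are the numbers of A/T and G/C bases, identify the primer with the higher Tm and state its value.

Primer P1: A+T=15, G+C=4 → Tm = 2(15)+4(4) = 46°C
Primer P2: A+T=4, G+C=9 → Tm = 2(4)+4(9) = 44°C
46°C vs 44°C → primer P1 is higher.

Primer P1, 46°C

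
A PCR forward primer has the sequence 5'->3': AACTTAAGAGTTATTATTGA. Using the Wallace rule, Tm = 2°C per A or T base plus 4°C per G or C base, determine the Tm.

Base counts: T=8, G=3, C=1, A=8
A+T = 16, G+C = 4
Tm = 2(16) + 4(4) = 32 + 16 = 48°C

48°C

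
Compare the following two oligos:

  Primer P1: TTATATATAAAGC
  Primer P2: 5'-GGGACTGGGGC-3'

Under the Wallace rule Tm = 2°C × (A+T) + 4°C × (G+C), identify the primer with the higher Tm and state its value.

Primer P1: A+T=11, G+C=2 → Tm = 2(11)+4(2) = 30°C
Primer P2: A+T=2, G+C=9 → Tm = 2(2)+4(9) = 40°C
30°C vs 40°C → primer P2 is higher.

Primer P2, 40°C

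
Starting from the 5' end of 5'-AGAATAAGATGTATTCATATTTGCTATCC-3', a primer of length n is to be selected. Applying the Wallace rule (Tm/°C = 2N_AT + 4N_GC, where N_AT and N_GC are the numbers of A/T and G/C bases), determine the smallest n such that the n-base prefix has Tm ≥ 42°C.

n = 17

First 16 bases: AGAATAAGATGTATTC → Tm = 40°C (< 42°C)
First 17 bases: AGAATAAGATGTATTCA → Tm = 42°C (≥ 42°C)
Since every base adds ≥2°C, Tm only increases with n, so the threshold is first crossed at n = 17.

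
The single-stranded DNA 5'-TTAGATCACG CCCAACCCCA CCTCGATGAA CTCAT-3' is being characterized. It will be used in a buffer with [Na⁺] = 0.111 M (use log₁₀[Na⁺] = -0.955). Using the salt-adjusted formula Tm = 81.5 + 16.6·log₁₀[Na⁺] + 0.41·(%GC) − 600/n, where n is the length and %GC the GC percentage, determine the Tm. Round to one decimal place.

69.6°C

Length n = 35. Base counts: C=14, A=10, T=7, G=4
G+C = 18, so %GC = 18/35 × 100 = 51.429%
Salt term: 16.6 × (-0.955) = -15.853
GC term: 0.41 × 51.429 = 21.086; length term: −600/35 = −17.143
Tm = 81.5 + (-15.853) + 21.086 − 17.143 = 69.59 → 69.6°C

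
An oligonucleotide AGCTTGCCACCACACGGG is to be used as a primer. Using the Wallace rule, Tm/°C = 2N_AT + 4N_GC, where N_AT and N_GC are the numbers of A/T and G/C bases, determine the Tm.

Base counts: T=2, G=5, C=7, A=4
So N_AT = 6 and N_GC = 12.
Tm = 2(6) + 4(12) = 12 + 48 = 60°C

60°C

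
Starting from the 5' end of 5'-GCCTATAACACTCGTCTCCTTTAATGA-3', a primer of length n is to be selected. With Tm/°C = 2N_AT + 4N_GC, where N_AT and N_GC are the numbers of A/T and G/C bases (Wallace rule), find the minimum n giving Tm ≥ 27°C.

First 9 bases: GCCTATAAC → Tm = 26°C (< 27°C)
First 10 bases: GCCTATAACA → Tm = 28°C (≥ 27°C)
Since every base adds ≥2°C, Tm only increases with n, so the threshold is first crossed at n = 10.

n = 10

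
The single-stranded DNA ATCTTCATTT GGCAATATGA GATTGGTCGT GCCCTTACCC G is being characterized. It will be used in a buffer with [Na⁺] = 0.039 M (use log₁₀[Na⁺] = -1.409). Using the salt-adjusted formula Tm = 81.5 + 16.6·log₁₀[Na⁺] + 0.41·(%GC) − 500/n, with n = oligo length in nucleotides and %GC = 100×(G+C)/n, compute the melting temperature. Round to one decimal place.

64.9°C

Length n = 41. G=9, T=14, C=10, A=8
G+C = 19, so %GC = 19/41 × 100 = 46.341%
Salt term: 16.6 × (-1.409) = -23.389
GC term: 0.41 × 46.341 = 19; length term: −500/41 = −12.195
Tm = 81.5 + (-23.389) + 19 − 12.195 = 64.916 → 64.9°C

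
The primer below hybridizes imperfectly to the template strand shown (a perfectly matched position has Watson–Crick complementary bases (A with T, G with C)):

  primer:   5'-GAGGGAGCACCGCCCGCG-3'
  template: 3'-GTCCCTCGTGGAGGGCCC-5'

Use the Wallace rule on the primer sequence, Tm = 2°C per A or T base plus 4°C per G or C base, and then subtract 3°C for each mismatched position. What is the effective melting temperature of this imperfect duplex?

Primer base counts: A=3, T=0, G=8, C=7 → A+T=3, G+C=15
Perfect-match Tm = 2(3) + 4(15) = 6 + 60 = 66°C
Mismatches (positions where the bases are not complementary): 3 (at positions 1, 12, 17)
Effective Tm = 66 − 3×3 = 66 − 9 = 57°C

57°C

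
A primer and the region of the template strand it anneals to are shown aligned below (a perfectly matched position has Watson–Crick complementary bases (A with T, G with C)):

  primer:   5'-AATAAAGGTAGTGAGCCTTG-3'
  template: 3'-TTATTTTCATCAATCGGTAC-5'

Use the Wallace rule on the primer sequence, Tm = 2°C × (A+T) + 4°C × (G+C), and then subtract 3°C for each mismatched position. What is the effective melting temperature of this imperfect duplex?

47°C

Primer base counts: A=7, T=5, G=6, C=2 → A+T=12, G+C=8
Perfect-match Tm = 2(12) + 4(8) = 24 + 32 = 56°C
Mismatches (positions where the bases are not complementary): 3 (at positions 7, 13, 18)
Effective Tm = 56 − 3×3 = 56 − 9 = 47°C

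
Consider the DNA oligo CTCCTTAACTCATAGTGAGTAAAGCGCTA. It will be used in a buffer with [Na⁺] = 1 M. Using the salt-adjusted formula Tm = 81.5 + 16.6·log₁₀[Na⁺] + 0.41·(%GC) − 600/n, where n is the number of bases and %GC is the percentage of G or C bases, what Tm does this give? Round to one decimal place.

77.8°C

Length n = 29. Scanning the sequence gives A=9, G=5, T=8, C=7.
G+C = 12, so %GC = 12/29 × 100 = 41.379%
Salt term: 16.6 × (0) = 0
GC term: 0.41 × 41.379 = 16.965; length term: −600/29 = −20.69
Tm = 81.5 + (0) + 16.965 − 20.69 = 77.775 → 77.8°C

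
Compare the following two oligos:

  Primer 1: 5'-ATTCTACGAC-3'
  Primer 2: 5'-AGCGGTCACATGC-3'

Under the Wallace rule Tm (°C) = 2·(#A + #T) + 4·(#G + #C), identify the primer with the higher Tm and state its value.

Primer 2, 42°C

Primer 1: A+T=6, G+C=4 → Tm = 2(6)+4(4) = 28°C
Primer 2: A+T=5, G+C=8 → Tm = 2(5)+4(8) = 42°C
28°C vs 42°C → primer 2 is higher.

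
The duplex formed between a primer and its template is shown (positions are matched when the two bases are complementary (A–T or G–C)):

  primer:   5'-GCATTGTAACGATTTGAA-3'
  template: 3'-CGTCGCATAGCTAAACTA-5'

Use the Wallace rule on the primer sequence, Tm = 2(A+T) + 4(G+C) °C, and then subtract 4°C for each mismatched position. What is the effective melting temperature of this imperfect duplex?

Primer base counts: A=6, T=6, G=4, C=2 → A+T=12, G+C=6
Perfect-match Tm = 2(12) + 4(6) = 24 + 24 = 48°C
Mismatches (positions where the bases are not complementary): 4 (at positions 4, 5, 9, 18)
Effective Tm = 48 − 4×4 = 48 − 16 = 32°C

32°C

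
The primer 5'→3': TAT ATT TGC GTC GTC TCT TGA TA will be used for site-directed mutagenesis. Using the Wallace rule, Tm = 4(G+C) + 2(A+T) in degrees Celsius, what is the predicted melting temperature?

Scanning the sequence gives G=4, A=4, C=4, T=11.
AT pairs contribute 15, GC pairs contribute 8.
Tm = 2(15) + 4(8) = 30 + 32 = 62°C

62°C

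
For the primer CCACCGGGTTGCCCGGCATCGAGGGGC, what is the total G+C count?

Counting bases: C=10, G=11, A=3, T=3
G+C = 11 + 10 = 21

21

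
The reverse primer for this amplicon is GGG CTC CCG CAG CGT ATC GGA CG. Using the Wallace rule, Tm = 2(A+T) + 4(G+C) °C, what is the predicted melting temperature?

Scanning the sequence gives A=3, T=3, G=9, C=8.
A+T = 6, G+C = 17
Tm = 4·17 + 2·6 = 68 + 12 = 80°C

80°C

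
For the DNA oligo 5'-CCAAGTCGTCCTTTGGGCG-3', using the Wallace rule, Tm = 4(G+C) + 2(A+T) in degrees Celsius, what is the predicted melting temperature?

62°C

Scanning the sequence gives G=6, C=6, A=2, T=5.
AT pairs contribute 7, GC pairs contribute 12.
Tm = 4·12 + 2·7 = 48 + 14 = 62°C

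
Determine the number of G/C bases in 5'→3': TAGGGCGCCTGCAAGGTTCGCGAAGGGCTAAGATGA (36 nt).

Base counts: A=9, T=6, G=14, C=7
G+C = 14 + 7 = 21

21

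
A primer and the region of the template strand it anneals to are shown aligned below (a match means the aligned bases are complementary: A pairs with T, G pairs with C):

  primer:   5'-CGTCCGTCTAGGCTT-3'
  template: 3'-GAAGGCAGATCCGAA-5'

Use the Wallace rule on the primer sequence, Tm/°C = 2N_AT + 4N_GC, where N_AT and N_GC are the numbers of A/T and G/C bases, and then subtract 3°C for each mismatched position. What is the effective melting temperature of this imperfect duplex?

45°C

Primer base counts: A=1, T=5, G=4, C=5 → A+T=6, G+C=9
Perfect-match Tm = 2(6) + 4(9) = 12 + 36 = 48°C
Mismatches (positions where the bases are not complementary): 1 (at position 2)
Effective Tm = 48 − 1×3 = 48 − 3 = 45°C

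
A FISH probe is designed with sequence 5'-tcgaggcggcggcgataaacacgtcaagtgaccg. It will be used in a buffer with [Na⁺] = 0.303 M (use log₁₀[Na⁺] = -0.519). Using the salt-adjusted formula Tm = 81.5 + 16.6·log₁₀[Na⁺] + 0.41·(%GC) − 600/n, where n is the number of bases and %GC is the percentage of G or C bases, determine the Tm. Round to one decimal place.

80.6°C

Length n = 34. Scanning the sequence gives C=9, A=9, T=4, G=12.
G+C = 21, so %GC = 21/34 × 100 = 61.765%
Salt term: 16.6 × (-0.519) = -8.615
GC term: 0.41 × 61.765 = 25.324; length term: −600/34 = −17.647
Tm = 81.5 + (-8.615) + 25.324 − 17.647 = 80.562 → 80.6°C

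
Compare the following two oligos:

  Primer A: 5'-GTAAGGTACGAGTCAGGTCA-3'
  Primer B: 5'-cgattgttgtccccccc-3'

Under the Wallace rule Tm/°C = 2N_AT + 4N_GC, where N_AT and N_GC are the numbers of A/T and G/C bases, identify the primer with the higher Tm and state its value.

Primer A, 60°C

Primer A: A+T=10, G+C=10 → Tm = 2(10)+4(10) = 60°C
Primer B: A+T=6, G+C=11 → Tm = 2(6)+4(11) = 56°C
60°C vs 56°C → primer A is higher.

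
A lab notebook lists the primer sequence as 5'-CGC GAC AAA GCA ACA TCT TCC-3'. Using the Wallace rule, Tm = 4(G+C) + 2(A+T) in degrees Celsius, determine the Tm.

G=3, A=7, C=8, T=3
So N_AT = 10 and N_GC = 11.
Tm = 2×10 + 4×11 = 64°C

64°C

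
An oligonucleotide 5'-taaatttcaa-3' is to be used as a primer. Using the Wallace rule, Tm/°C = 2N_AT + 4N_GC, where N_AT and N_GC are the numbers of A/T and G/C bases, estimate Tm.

C=1, T=4, G=0, A=5
So N_AT = 9 and N_GC = 1.
Tm = 2×9 + 4×1 = 22°C

22°C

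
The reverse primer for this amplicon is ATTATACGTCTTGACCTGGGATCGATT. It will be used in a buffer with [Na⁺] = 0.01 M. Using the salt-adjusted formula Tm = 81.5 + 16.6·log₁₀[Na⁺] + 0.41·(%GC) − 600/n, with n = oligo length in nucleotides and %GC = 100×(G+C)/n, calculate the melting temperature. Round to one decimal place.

Length n = 27. Counting bases: T=10, C=5, G=6, A=6
G+C = 11, so %GC = 11/27 × 100 = 40.741%
Salt term: 16.6 × (-2) = -33.2
GC term: 0.41 × 40.741 = 16.704; length term: −600/27 = −22.222
Tm = 81.5 + (-33.2) + 16.704 − 22.222 = 42.782 → 42.8°C

42.8°C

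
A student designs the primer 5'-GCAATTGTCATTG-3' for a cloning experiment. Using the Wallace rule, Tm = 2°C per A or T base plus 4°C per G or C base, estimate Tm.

Base counts: T=5, C=2, A=3, G=3
So N_AT = 8 and N_GC = 5.
Tm = 4·5 + 2·8 = 20 + 16 = 36°C

36°C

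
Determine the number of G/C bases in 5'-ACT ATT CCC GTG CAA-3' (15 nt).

7

Counting bases: A=4, T=4, G=2, C=5
Total G or C: 2 + 5 = 7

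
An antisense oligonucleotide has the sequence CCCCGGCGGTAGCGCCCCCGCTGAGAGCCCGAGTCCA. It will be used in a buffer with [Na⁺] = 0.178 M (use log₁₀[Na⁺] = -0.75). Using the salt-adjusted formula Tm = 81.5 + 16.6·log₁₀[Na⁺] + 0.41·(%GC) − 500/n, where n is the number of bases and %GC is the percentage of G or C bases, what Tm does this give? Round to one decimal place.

Length n = 37. Base counts: T=3, C=17, A=5, G=12
G+C = 29, so %GC = 29/37 × 100 = 78.378%
Salt term: 16.6 × (-0.75) = -12.45
GC term: 0.41 × 78.378 = 32.135; length term: −500/37 = −13.514
Tm = 81.5 + (-12.45) + 32.135 − 13.514 = 87.671 → 87.7°C

87.7°C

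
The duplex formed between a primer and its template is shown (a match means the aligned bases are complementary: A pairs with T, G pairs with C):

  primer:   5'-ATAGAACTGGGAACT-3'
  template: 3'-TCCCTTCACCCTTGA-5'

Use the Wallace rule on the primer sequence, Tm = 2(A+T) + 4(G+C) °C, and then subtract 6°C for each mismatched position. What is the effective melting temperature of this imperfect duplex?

24°C

Primer base counts: A=6, T=3, G=4, C=2 → A+T=9, G+C=6
Perfect-match Tm = 2(9) + 4(6) = 18 + 24 = 42°C
Mismatches (positions where the bases are not complementary): 3 (at positions 2, 3, 7)
Effective Tm = 42 − 3×6 = 42 − 18 = 24°C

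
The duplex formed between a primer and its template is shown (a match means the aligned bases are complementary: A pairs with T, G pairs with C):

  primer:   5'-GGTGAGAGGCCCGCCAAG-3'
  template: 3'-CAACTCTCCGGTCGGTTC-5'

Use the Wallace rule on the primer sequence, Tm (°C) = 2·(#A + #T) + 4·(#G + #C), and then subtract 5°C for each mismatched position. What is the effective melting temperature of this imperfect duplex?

Primer base counts: A=4, T=1, G=8, C=5 → A+T=5, G+C=13
Perfect-match Tm = 2(5) + 4(13) = 10 + 52 = 62°C
Mismatches (positions where the bases are not complementary): 2 (at positions 2, 12)
Effective Tm = 62 − 2×5 = 62 − 10 = 52°C

52°C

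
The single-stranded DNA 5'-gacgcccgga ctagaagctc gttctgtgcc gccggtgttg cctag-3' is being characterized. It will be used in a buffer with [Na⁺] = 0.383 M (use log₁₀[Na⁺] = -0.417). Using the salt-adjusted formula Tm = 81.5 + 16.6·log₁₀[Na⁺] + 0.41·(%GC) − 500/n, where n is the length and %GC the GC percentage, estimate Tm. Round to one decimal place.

Length n = 45. Counting bases: T=10, G=15, C=14, A=6
G+C = 29, so %GC = 29/45 × 100 = 64.444%
Salt term: 16.6 × (-0.417) = -6.922
GC term: 0.41 × 64.444 = 26.422; length term: −500/45 = −11.111
Tm = 81.5 + (-6.922) + 26.422 − 11.111 = 89.889 → 89.9°C

89.9°C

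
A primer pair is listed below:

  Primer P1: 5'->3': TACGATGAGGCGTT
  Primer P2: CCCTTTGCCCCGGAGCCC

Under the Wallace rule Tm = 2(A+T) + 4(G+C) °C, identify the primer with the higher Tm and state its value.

Primer P1: A+T=7, G+C=7 → Tm = 2(7)+4(7) = 42°C
Primer P2: A+T=4, G+C=14 → Tm = 2(4)+4(14) = 64°C
42°C vs 64°C → primer P2 is higher.

Primer P2, 64°C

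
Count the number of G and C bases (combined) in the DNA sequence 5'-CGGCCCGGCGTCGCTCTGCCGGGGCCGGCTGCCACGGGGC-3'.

35

A=1, C=17, G=18, T=4
Total G or C: 18 + 17 = 35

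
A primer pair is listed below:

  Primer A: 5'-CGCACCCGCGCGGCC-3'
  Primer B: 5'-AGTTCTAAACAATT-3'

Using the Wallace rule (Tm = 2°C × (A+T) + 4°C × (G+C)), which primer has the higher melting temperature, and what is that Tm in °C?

Primer A: A+T=1, G+C=14 → Tm = 2(1)+4(14) = 58°C
Primer B: A+T=11, G+C=3 → Tm = 2(11)+4(3) = 34°C
58°C vs 34°C → primer A is higher.

Primer A, 58°C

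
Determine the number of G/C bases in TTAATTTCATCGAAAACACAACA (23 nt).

Counting bases: T=6, C=5, A=11, G=1
Total G or C: 1 + 5 = 6

6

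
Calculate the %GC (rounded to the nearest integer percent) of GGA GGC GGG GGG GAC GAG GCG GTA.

79%

Base counts: G=16, T=1, C=3, A=4
G+C = 16 + 3 = 19 out of 24 bases
%GC = 19/24 × 100 = 79.17% ≈ 79%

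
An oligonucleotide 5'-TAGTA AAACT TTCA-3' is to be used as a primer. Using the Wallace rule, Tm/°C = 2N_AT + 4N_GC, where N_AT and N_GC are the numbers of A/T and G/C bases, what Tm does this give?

34°C

Base counts: G=1, C=2, A=6, T=5
So N_AT = 11 and N_GC = 3.
Tm = 2(11) + 4(3) = 22 + 12 = 34°C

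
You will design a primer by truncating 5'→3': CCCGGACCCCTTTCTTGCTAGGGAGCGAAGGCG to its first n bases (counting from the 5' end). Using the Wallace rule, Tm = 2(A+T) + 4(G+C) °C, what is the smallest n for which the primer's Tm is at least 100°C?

First 30 bases: CCCGGACCCCTTTCTTGCTAGGGAGCGAAG → Tm = 98°C (< 100°C)
First 31 bases: CCCGGACCCCTTTCTTGCTAGGGAGCGAAGG → Tm = 102°C (≥ 100°C)
Each additional base adds 2°C (A/T) or 4°C (G/C), so Tm is non-decreasing in n; n = 31 is the first length to reach 100°C.

n = 31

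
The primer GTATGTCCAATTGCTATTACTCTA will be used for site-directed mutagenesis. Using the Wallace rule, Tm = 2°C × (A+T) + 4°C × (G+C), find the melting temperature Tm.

64°C

Scanning the sequence gives A=6, T=10, C=5, G=3.
AT pairs contribute 16, GC pairs contribute 8.
Tm = 2(16) + 4(8) = 32 + 32 = 64°C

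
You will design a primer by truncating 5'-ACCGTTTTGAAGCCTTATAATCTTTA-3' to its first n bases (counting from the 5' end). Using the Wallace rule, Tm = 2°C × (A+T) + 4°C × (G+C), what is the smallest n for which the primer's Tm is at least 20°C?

n = 7

First 6 bases: ACCGTT → Tm = 18°C (< 20°C)
First 7 bases: ACCGTTT → Tm = 20°C (≥ 20°C)
Each additional base adds 2°C (A/T) or 4°C (G/C), so Tm is non-decreasing in n; n = 7 is the first length to reach 20°C.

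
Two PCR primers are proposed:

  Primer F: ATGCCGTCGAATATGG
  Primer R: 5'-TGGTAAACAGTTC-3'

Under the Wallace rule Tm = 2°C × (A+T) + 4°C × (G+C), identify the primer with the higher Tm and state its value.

Primer F, 48°C

Primer F: A+T=8, G+C=8 → Tm = 2(8)+4(8) = 48°C
Primer R: A+T=8, G+C=5 → Tm = 2(8)+4(5) = 36°C
48°C vs 36°C → primer F is higher.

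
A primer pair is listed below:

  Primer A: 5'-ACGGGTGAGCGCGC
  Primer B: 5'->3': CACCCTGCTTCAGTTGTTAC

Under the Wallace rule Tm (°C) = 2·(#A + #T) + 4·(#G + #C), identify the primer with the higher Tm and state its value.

Primer B, 60°C

Primer A: A+T=3, G+C=11 → Tm = 2(3)+4(11) = 50°C
Primer B: A+T=10, G+C=10 → Tm = 2(10)+4(10) = 60°C
50°C vs 60°C → primer B is higher.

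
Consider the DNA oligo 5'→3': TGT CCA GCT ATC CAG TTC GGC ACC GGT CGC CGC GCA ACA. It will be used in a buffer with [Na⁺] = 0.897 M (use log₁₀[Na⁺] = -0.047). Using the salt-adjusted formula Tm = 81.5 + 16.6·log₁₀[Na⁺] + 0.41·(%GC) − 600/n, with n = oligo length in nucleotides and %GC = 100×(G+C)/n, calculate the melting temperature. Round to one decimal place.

91.6°C

Length n = 39. Base counts: C=15, G=10, A=7, T=7
G+C = 25, so %GC = 25/39 × 100 = 64.103%
Salt term: 16.6 × (-0.047) = -0.78
GC term: 0.41 × 64.103 = 26.282; length term: −600/39 = −15.385
Tm = 81.5 + (-0.78) + 26.282 − 15.385 = 91.617 → 91.6°C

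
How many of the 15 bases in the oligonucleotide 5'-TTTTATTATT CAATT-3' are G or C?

1

Counting bases: G=0, A=4, C=1, T=10
Total G or C: 0 + 1 = 1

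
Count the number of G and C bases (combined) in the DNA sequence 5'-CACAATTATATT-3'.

2

Counting bases: C=2, A=5, G=0, T=5
Total G or C: 0 + 2 = 2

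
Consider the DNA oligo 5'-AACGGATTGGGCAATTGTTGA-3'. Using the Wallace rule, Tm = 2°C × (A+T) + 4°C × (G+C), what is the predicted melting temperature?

60°C

Scanning the sequence gives C=2, A=6, T=6, G=7.
So N_AT = 12 and N_GC = 9.
Tm = 2×12 + 4×9 = 60°C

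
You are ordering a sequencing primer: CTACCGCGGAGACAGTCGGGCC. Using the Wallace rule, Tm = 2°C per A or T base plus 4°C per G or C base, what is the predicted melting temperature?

C=8, T=2, G=8, A=4
So N_AT = 6 and N_GC = 16.
Tm = 4·16 + 2·6 = 64 + 12 = 76°C

76°C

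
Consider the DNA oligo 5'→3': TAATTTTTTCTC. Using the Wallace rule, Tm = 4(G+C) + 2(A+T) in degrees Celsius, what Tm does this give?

Counting bases: C=2, G=0, T=8, A=2
So N_AT = 10 and N_GC = 2.
Tm = 2×10 + 4×2 = 28°C

28°C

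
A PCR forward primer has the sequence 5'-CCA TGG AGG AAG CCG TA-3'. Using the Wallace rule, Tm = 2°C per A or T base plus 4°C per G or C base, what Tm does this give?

54°C

Base counts: C=4, T=2, G=6, A=5
So N_AT = 7 and N_GC = 10.
Tm = 2×7 + 4×10 = 54°C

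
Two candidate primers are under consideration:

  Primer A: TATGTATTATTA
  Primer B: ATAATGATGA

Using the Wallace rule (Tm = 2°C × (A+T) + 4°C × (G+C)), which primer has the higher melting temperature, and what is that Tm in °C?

Primer A, 26°C

Primer A: A+T=11, G+C=1 → Tm = 2(11)+4(1) = 26°C
Primer B: A+T=8, G+C=2 → Tm = 2(8)+4(2) = 24°C
26°C vs 24°C → primer A is higher.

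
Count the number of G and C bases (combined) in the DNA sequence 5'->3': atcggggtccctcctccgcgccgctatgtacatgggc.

Counting bases: G=11, C=14, T=8, A=4
G+C = 11 + 14 = 25

25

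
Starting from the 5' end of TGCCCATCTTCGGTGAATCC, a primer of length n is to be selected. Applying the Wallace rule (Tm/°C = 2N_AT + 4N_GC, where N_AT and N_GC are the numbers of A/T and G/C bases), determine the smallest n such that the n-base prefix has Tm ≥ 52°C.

n = 17

First 16 bases: TGCCCATCTTCGGTGA → Tm = 50°C (< 52°C)
First 17 bases: TGCCCATCTTCGGTGAA → Tm = 52°C (≥ 52°C)
Since every base adds ≥2°C, Tm only increases with n, so the threshold is first crossed at n = 17.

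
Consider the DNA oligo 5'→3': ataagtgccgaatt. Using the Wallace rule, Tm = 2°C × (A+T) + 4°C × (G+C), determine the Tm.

Base counts: A=5, T=4, C=2, G=3
So N_AT = 9 and N_GC = 5.
Tm = 4·5 + 2·9 = 20 + 18 = 38°C

38°C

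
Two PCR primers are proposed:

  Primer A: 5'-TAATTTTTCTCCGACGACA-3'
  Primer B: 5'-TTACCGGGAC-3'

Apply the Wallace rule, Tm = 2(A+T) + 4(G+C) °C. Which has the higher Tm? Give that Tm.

Primer A: A+T=12, G+C=7 → Tm = 2(12)+4(7) = 52°C
Primer B: A+T=4, G+C=6 → Tm = 2(4)+4(6) = 32°C
52°C vs 32°C → primer A is higher.

Primer A, 52°C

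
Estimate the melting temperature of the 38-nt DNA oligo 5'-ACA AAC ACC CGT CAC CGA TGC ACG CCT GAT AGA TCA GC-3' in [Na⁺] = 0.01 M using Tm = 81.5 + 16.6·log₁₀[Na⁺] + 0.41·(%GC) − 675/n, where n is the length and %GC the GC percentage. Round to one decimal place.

Length n = 38. Scanning the sequence gives C=14, A=12, G=7, T=5.
G+C = 21, so %GC = 21/38 × 100 = 55.263%
Salt term: 16.6 × (-2) = -33.2
GC term: 0.41 × 55.263 = 22.658; length term: −675/38 = −17.763
Tm = 81.5 + (-33.2) + 22.658 − 17.763 = 53.195 → 53.2°C

53.2°C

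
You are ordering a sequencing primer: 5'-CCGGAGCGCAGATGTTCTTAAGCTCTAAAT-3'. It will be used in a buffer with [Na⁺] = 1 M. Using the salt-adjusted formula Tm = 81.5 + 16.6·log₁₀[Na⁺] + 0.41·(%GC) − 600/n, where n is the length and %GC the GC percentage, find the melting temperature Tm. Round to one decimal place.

80.6°C

Length n = 30. Base counts: T=8, C=7, A=8, G=7
G+C = 14, so %GC = 14/30 × 100 = 46.667%
Salt term: 16.6 × (0) = 0
GC term: 0.41 × 46.667 = 19.133; length term: −600/30 = −20
Tm = 81.5 + (0) + 19.133 − 20 = 80.633 → 80.6°C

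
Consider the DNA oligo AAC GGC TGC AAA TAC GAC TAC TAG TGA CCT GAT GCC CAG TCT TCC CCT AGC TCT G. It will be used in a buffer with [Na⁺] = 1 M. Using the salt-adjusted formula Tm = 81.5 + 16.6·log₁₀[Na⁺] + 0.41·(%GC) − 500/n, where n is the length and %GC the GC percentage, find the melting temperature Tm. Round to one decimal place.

94.0°C

Length n = 55. Scanning the sequence gives A=13, T=13, C=18, G=11.
G+C = 29, so %GC = 29/55 × 100 = 52.727%
Salt term: 16.6 × (0) = 0
GC term: 0.41 × 52.727 = 21.618; length term: −500/55 = −9.091
Tm = 81.5 + (0) + 21.618 − 9.091 = 94.027 → 94.0°C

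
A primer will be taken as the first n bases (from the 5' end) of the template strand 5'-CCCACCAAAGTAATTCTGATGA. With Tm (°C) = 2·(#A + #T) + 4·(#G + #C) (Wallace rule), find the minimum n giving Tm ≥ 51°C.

n = 18

First 17 bases: CCCACCAAAGTAATTCT → Tm = 48°C (< 51°C)
First 18 bases: CCCACCAAAGTAATTCTG → Tm = 52°C (≥ 51°C)
Since every base adds ≥2°C, Tm only increases with n, so the threshold is first crossed at n = 18.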